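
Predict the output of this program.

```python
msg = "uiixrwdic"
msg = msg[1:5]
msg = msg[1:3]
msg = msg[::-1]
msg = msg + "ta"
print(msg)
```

xita

slice [1:5] → 'iixr'
slice [1:3] → 'ix'
reverse → 'xi'
+ 'ta' → 'xita'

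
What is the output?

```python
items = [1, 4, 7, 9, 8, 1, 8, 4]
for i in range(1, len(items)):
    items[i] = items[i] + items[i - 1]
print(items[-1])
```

i=1: items[1] = 4+1 = 5 → [1, 5, 7, 9, 8, 1, 8, 4]
i=2: items[2] = 7+5 = 12 → [1, 5, 12, 9, 8, 1, 8, 4]
i=3: items[3] = 9+12 = 21 → [1, 5, 12, 21, 8, 1, 8, 4]
i=4: items[4] = 8+21 = 29 → [1, 5, 12, 21, 29, 1, 8, 4]
i=5: items[5] = 1+29 = 30 → [1, 5, 12, 21, 29, 30, 8, 4]
i=6: items[6] = 8+30 = 38 → [1, 5, 12, 21, 29, 30, 38, 4]
i=7: items[7] = 4+38 = 42 → [1, 5, 12, 21, 29, 30, 38, 42]

42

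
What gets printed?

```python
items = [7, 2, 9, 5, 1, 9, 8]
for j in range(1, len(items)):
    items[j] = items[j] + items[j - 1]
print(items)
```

[7, 9, 18, 23, 24, 33, 41]

j=1: items[1] = 2+7 = 9 → [7, 9, 9, 5, 1, 9, 8]
j=2: items[2] = 9+9 = 18 → [7, 9, 18, 5, 1, 9, 8]
j=3: items[3] = 5+18 = 23 → [7, 9, 18, 23, 1, 9, 8]
j=4: items[4] = 1+23 = 24 → [7, 9, 18, 23, 24, 9, 8]
j=5: items[5] = 9+24 = 33 → [7, 9, 18, 23, 24, 33, 8]
j=6: items[6] = 8+33 = 41 → [7, 9, 18, 23, 24, 33, 41]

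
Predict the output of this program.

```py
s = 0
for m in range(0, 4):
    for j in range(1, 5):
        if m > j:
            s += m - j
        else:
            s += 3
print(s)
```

m=0,j=1: not 0>1, s = 0+3 = 3
m=0,j=2: not 0>2, s = 3+3 = 6
m=0,j=3: not 0>3, s = 6+3 = 9
m=0,j=4: not 0>4, s = 9+3 = 12
m=1,j=1: not 1>1, s = 12+3 = 15
m=1,j=2: not 1>2, s = 15+3 = 18
m=1,j=3: not 1>3, s = 18+3 = 21
m=1,j=4: not 1>4, s = 21+3 = 24
m=2,j=1: 2>1, s = 24+1 = 25
m=2,j=2: not 2>2, s = 25+3 = 28
m=2,j=3: not 2>3, s = 28+3 = 31
m=2,j=4: not 2>4, s = 31+3 = 34
m=3,j=1: 3>1, s = 34+2 = 36
m=3,j=2: 3>2, s = 36+1 = 37
m=3,j=3: not 3>3, s = 37+3 = 40
m=3,j=4: not 3>4, s = 40+3 = 43

43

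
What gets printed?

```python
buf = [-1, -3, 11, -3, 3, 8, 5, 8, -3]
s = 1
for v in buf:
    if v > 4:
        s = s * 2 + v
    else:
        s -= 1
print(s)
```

v=-1: not >4, s = 1-1 = 0
v=-3: not >4, s = 0-1 = -1
v=11: >4, s = (-1)*2+11 = 9
v=-3: not >4, s = 9-1 = 8
v=3: not >4, s = 8-1 = 7
v=8: >4, s = 7*2+8 = 22
v=5: >4, s = 22*2+5 = 49
v=8: >4, s = 49*2+8 = 106
v=-3: not >4, s = 106-1 = 105

105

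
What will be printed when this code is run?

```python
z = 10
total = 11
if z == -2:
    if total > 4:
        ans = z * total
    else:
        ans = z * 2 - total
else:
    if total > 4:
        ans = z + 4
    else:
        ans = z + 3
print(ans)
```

14

z=10, total=11
z == -2 is False; total > 4 is True
→ ans = z + 4 = 14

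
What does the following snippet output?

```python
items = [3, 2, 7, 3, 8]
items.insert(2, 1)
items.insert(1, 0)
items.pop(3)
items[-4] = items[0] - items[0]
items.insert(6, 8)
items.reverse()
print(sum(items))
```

insert 1 at 2 → [3, 2, 1, 7, 3, 8]
insert 0 at 1 → [3, 0, 2, 1, 7, 3, 8]
pop(3) removes 1 → [3, 0, 2, 7, 3, 8]
items[-4] = items[0]-items[0] = 3-3 = 0 → [3, 0, 0, 7, 3, 8]
insert 8 at 6 → [3, 0, 0, 7, 3, 8, 8]
reverse → [8, 8, 3, 7, 0, 0, 3]
sum = 29

29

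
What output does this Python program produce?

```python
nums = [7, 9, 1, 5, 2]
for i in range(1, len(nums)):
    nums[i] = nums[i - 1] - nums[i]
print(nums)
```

i=1: nums[1] = 7-9 = -2 → [7, -2, 1, 5, 2]
i=2: nums[2] = (-2)-1 = -3 → [7, -2, -3, 5, 2]
i=3: nums[3] = (-3)-5 = -8 → [7, -2, -3, -8, 2]
i=4: nums[4] = (-8)-2 = -10 → [7, -2, -3, -8, -10]

[7, -2, -3, -8, -10]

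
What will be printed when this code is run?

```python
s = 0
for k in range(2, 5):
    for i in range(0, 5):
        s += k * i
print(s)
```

k=2,i=0: s = 0+0 = 0
k=2,i=1: s = 0+2 = 2
k=2,i=2: s = 2+4 = 6
k=2,i=3: s = 6+6 = 12
k=2,i=4: s = 12+8 = 20
k=3,i=0: s = 20+0 = 20
k=3,i=1: s = 20+3 = 23
k=3,i=2: s = 23+6 = 29
k=3,i=3: s = 29+9 = 38
k=3,i=4: s = 38+12 = 50
k=4,i=0: s = 50+0 = 50
k=4,i=1: s = 50+4 = 54
k=4,i=2: s = 54+8 = 62
k=4,i=3: s = 62+12 = 74
k=4,i=4: s = 74+16 = 90

90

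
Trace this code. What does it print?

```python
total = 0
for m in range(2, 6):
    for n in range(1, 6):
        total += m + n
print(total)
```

m=2,n=1: total = 0+3 = 3
m=2,n=2: total = 3+4 = 7
m=2,n=3: total = 7+5 = 12
m=2,n=4: total = 12+6 = 18
m=2,n=5: total = 18+7 = 25
m=3,n=1: total = 25+4 = 29
m=3,n=2: total = 29+5 = 34
m=3,n=3: total = 34+6 = 40
m=3,n=4: total = 40+7 = 47
m=3,n=5: total = 47+8 = 55
m=4,n=1: total = 55+5 = 60
m=4,n=2: total = 60+6 = 66
m=4,n=3: total = 66+7 = 73
m=4,n=4: total = 73+8 = 81
m=4,n=5: total = 81+9 = 90
m=5,n=1: total = 90+6 = 96
m=5,n=2: total = 96+7 = 103
m=5,n=3: total = 103+8 = 111
m=5,n=4: total = 111+9 = 120
m=5,n=5: total = 120+10 = 130

130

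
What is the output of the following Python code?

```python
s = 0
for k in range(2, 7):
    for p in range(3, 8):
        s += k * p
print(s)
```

500

k=2,p=3: s = 0+6 = 6
k=2,p=4: s = 6+8 = 14
k=2,p=5: s = 14+10 = 24
k=2,p=6: s = 24+12 = 36
k=2,p=7: s = 36+14 = 50
k=3,p=3: s = 50+9 = 59
k=3,p=4: s = 59+12 = 71
k=3,p=5: s = 71+15 = 86
k=3,p=6: s = 86+18 = 104
k=3,p=7: s = 104+21 = 125
k=4,p=3: s = 125+12 = 137
k=4,p=4: s = 137+16 = 153
k=4,p=5: s = 153+20 = 173
k=4,p=6: s = 173+24 = 197
k=4,p=7: s = 197+28 = 225
k=5,p=3: s = 225+15 = 240
k=5,p=4: s = 240+20 = 260
k=5,p=5: s = 260+25 = 285
k=5,p=6: s = 285+30 = 315
k=5,p=7: s = 315+35 = 350
k=6,p=3: s = 350+18 = 368
k=6,p=4: s = 368+24 = 392
k=6,p=5: s = 392+30 = 422
k=6,p=6: s = 422+36 = 458
k=6,p=7: s = 458+42 = 500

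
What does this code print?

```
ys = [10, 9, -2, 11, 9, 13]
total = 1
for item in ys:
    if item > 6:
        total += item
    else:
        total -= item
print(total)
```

item=10: >6, total = 1+10 = 11
item=9: >6, total = 11+9 = 20
item=-2: not >6, total = 20-(-2) = 22
item=11: >6, total = 22+11 = 33
item=9: >6, total = 33+9 = 42
item=13: >6, total = 42+13 = 55

55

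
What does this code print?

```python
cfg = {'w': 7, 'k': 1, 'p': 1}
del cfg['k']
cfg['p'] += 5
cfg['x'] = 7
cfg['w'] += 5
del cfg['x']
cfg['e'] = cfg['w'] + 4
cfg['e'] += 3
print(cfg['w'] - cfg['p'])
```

del 'k' → {'w': 7, 'p': 1}
cfg['p'] = 1+5 = 6 → {'w': 7, 'p': 6}
cfg['x'] = 7 → {'w': 7, 'p': 6, 'x': 7}
cfg['w'] = 7+5 = 12 → {'w': 12, 'p': 6, 'x': 7}
del 'x' → {'w': 12, 'p': 6}
cfg['e'] = cfg['w']+4 = 16 → {'w': 12, 'p': 6, 'e': 16}
cfg['e'] = 16+3 = 19 → {'w': 12, 'p': 6, 'e': 19}
cfg['w']-cfg['p'] = 12-6 = 6

6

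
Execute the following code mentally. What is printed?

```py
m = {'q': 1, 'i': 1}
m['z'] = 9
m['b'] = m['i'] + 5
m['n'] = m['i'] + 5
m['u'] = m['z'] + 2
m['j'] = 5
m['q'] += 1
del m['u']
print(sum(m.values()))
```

29

m['z'] = 9 → {'q': 1, 'i': 1, 'z': 9}
m['b'] = m['i']+5 = 6 → {'q': 1, 'i': 1, 'z': 9, 'b': 6}
m['n'] = m['i']+5 = 6 → {'q': 1, 'i': 1, 'z': 9, 'b': 6, 'n': 6}
m['u'] = m['z']+2 = 11 → {'q': 1, 'i': 1, 'z': 9, 'b': 6, 'n': 6, 'u': 11}
m['j'] = 5 → {'q': 1, 'i': 1, 'z': 9, 'b': 6, 'n': 6, 'u': 11, 'j': 5}
m['q'] = 1+1 = 2 → {'q': 2, 'i': 1, 'z': 9, 'b': 6, 'n': 6, 'u': 11, 'j': 5}
del 'u' → {'q': 2, 'i': 1, 'z': 9, 'b': 6, 'n': 6, 'j': 5}
sum of values = 29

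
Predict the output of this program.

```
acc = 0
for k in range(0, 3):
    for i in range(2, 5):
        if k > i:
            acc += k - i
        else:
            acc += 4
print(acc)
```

36

k=0,i=2: not 0>2, acc = 0+4 = 4
k=0,i=3: not 0>3, acc = 4+4 = 8
k=0,i=4: not 0>4, acc = 8+4 = 12
k=1,i=2: not 1>2, acc = 12+4 = 16
k=1,i=3: not 1>3, acc = 16+4 = 20
k=1,i=4: not 1>4, acc = 20+4 = 24
k=2,i=2: not 2>2, acc = 24+4 = 28
k=2,i=3: not 2>3, acc = 28+4 = 32
k=2,i=4: not 2>4, acc = 32+4 = 36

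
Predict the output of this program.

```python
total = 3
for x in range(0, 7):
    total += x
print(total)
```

24

x=0: total = 3+0 = 3
x=1: total = 3+1 = 4
x=2: total = 4+2 = 6
x=3: total = 6+3 = 9
x=4: total = 9+4 = 13
x=5: total = 13+5 = 18
x=6: total = 18+6 = 24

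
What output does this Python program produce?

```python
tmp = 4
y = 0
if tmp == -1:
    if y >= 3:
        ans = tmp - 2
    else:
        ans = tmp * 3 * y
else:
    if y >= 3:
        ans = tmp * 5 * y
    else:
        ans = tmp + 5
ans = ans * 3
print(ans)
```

tmp=4, y=0
tmp == -1 is False; y >= 3 is False
→ ans = tmp + 5 = 9
ans = 9*3 = 27

27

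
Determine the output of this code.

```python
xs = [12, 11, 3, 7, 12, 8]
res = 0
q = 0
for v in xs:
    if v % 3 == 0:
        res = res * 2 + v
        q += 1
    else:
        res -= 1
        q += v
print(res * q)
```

v=12: %3==0, res = 0*2+12 = 12; q=1
v=11: not %3==0, res = 12-1 = 11; q=12
v=3: %3==0, res = 11*2+3 = 25; q=13
v=7: not %3==0, res = 25-1 = 24; q=20
v=12: %3==0, res = 24*2+12 = 60; q=21
v=8: not %3==0, res = 60-1 = 59; q=29
res*q = 59*29 = 1711

1711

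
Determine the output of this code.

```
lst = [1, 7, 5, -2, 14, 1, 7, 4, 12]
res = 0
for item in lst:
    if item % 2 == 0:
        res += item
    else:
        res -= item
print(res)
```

item=1: not even, res = 0-1 = -1
item=7: not even, res = (-1)-7 = -8
item=5: not even, res = (-8)-5 = -13
item=-2: even, res = (-13)+(-2) = -15
item=14: even, res = (-15)+14 = -1
item=1: not even, res = (-1)-1 = -2
item=7: not even, res = (-2)-7 = -9
item=4: even, res = (-9)+4 = -5
item=12: even, res = (-5)+12 = 7

7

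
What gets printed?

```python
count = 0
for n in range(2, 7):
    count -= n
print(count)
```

n=2: count = 0-2 = -2
n=3: count = (-2)-3 = -5
n=4: count = (-5)-4 = -9
n=5: count = (-9)-5 = -14
n=6: count = (-14)-6 = -20

-20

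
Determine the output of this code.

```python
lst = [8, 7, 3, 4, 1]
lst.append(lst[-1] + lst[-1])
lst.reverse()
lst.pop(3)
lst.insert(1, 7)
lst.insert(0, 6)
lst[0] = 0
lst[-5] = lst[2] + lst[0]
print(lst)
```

append lst[-1]+lst[-1] = 1+1 = 2 → [8, 7, 3, 4, 1, 2]
reverse → [2, 1, 4, 3, 7, 8]
pop(3) removes 3 → [2, 1, 4, 7, 8]
insert 7 at 1 → [2, 7, 1, 4, 7, 8]
insert 6 at 0 → [6, 2, 7, 1, 4, 7, 8]
lst[0] = 0 → [0, 2, 7, 1, 4, 7, 8]
lst[-5] = lst[2]+lst[0] = 7+0 = 7 → [0, 2, 7, 1, 4, 7, 8]

[0, 2, 7, 1, 4, 7, 8]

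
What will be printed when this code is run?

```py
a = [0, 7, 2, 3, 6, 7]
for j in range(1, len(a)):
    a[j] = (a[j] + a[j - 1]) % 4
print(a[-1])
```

1

j=1: a[1] = (7+0)%4 = 3 → [0, 3, 2, 3, 6, 7]
j=2: a[2] = (2+3)%4 = 1 → [0, 3, 1, 3, 6, 7]
j=3: a[3] = (3+1)%4 = 0 → [0, 3, 1, 0, 6, 7]
j=4: a[4] = (6+0)%4 = 2 → [0, 3, 1, 0, 2, 7]
j=5: a[5] = (7+2)%4 = 1 → [0, 3, 1, 0, 2, 1]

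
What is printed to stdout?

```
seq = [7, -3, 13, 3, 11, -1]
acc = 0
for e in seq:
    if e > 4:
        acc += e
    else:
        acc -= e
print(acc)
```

e=7: >4, acc = 0+7 = 7
e=-3: not >4, acc = 7-(-3) = 10
e=13: >4, acc = 10+13 = 23
e=3: not >4, acc = 23-3 = 20
e=11: >4, acc = 20+11 = 31
e=-1: not >4, acc = 31-(-1) = 32

32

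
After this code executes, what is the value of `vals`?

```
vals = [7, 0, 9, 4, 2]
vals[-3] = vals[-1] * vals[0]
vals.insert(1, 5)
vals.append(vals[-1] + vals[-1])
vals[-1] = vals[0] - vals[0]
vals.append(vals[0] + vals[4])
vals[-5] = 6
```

[7, 5, 0, 6, 4, 2, 0, 11]

vals[-3] = vals[-1]*vals[0] = 2*7 = 14 → [7, 0, 14, 4, 2]
insert 5 at 1 → [7, 5, 0, 14, 4, 2]
append vals[-1]+vals[-1] = 2+2 = 4 → [7, 5, 0, 14, 4, 2, 4]
vals[-1] = vals[0]-vals[0] = 7-7 = 0 → [7, 5, 0, 14, 4, 2, 0]
append vals[0]+vals[4] = 7+4 = 11 → [7, 5, 0, 14, 4, 2, 0, 11]
vals[-5] = 6 → [7, 5, 0, 6, 4, 2, 0, 11]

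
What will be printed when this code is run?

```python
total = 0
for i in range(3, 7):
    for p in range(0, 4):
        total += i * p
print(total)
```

i=3,p=0: total = 0+0 = 0
i=3,p=1: total = 0+3 = 3
i=3,p=2: total = 3+6 = 9
i=3,p=3: total = 9+9 = 18
i=4,p=0: total = 18+0 = 18
i=4,p=1: total = 18+4 = 22
i=4,p=2: total = 22+8 = 30
i=4,p=3: total = 30+12 = 42
i=5,p=0: total = 42+0 = 42
i=5,p=1: total = 42+5 = 47
i=5,p=2: total = 47+10 = 57
i=5,p=3: total = 57+15 = 72
i=6,p=0: total = 72+0 = 72
i=6,p=1: total = 72+6 = 78
i=6,p=2: total = 78+12 = 90
i=6,p=3: total = 90+18 = 108

108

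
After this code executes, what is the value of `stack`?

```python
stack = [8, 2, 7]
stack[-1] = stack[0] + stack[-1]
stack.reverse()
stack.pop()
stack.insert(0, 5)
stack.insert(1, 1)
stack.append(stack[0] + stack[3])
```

stack[-1] = stack[0]+stack[-1] = 8+7 = 15 → [8, 2, 15]
reverse → [15, 2, 8]
pop() removes 8 → [15, 2]
insert 5 at 0 → [5, 15, 2]
insert 1 at 1 → [5, 1, 15, 2]
append stack[0]+stack[3] = 5+2 = 7 → [5, 1, 15, 2, 7]

[5, 1, 15, 2, 7]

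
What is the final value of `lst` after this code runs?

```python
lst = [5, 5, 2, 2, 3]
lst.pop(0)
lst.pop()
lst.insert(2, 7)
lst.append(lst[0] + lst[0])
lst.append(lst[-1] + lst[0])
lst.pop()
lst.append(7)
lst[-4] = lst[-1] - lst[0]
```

[5, 2, 2, 2, 10, 7]

pop(0) removes 5 → [5, 2, 2, 3]
pop() removes 3 → [5, 2, 2]
insert 7 at 2 → [5, 2, 7, 2]
append lst[0]+lst[0] = 5+5 = 10 → [5, 2, 7, 2, 10]
append lst[-1]+lst[0] = 10+5 = 15 → [5, 2, 7, 2, 10, 15]
pop() removes 15 → [5, 2, 7, 2, 10]
append 7 → [5, 2, 7, 2, 10, 7]
lst[-4] = lst[-1]-lst[0] = 7-5 = 2 → [5, 2, 2, 2, 10, 7]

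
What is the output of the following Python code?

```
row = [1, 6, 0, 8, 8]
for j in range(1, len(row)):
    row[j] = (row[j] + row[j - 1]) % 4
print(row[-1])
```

3

j=1: row[1] = (6+1)%4 = 3 → [1, 3, 0, 8, 8]
j=2: row[2] = (0+3)%4 = 3 → [1, 3, 3, 8, 8]
j=3: row[3] = (8+3)%4 = 3 → [1, 3, 3, 3, 8]
j=4: row[4] = (8+3)%4 = 3 → [1, 3, 3, 3, 3]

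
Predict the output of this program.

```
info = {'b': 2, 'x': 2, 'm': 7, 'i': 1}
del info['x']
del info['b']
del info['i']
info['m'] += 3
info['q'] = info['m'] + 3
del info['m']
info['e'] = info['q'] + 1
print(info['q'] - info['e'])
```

-1

del 'x' → {'b': 2, 'm': 7, 'i': 1}
del 'b' → {'m': 7, 'i': 1}
del 'i' → {'m': 7}
info['m'] = 7+3 = 10 → {'m': 10}
info['q'] = info['m']+3 = 13 → {'m': 10, 'q': 13}
del 'm' → {'q': 13}
info['e'] = info['q']+1 = 14 → {'q': 13, 'e': 14}
info['q']-info['e'] = 13-14 = -1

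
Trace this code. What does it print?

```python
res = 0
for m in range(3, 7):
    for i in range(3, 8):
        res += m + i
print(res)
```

m=3,i=3: res = 0+6 = 6
m=3,i=4: res = 6+7 = 13
m=3,i=5: res = 13+8 = 21
m=3,i=6: res = 21+9 = 30
m=3,i=7: res = 30+10 = 40
m=4,i=3: res = 40+7 = 47
m=4,i=4: res = 47+8 = 55
m=4,i=5: res = 55+9 = 64
m=4,i=6: res = 64+10 = 74
m=4,i=7: res = 74+11 = 85
m=5,i=3: res = 85+8 = 93
m=5,i=4: res = 93+9 = 102
m=5,i=5: res = 102+10 = 112
m=5,i=6: res = 112+11 = 123
m=5,i=7: res = 123+12 = 135
m=6,i=3: res = 135+9 = 144
m=6,i=4: res = 144+10 = 154
m=6,i=5: res = 154+11 = 165
m=6,i=6: res = 165+12 = 177
m=6,i=7: res = 177+13 = 190

190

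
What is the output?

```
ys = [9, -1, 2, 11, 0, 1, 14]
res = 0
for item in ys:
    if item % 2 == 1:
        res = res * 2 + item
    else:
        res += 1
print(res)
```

item=9: odd, res = 0*2+9 = 9
item=-1: odd, res = 9*2+(-1) = 17
item=2: not odd, res = 17+1 = 18
item=11: odd, res = 18*2+11 = 47
item=0: not odd, res = 47+1 = 48
item=1: odd, res = 48*2+1 = 97
item=14: not odd, res = 97+1 = 98

98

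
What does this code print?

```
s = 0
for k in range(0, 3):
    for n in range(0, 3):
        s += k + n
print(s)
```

k=0,n=0: s = 0+0 = 0
k=0,n=1: s = 0+1 = 1
k=0,n=2: s = 1+2 = 3
k=1,n=0: s = 3+1 = 4
k=1,n=1: s = 4+2 = 6
k=1,n=2: s = 6+3 = 9
k=2,n=0: s = 9+2 = 11
k=2,n=1: s = 11+3 = 14
k=2,n=2: s = 14+4 = 18

18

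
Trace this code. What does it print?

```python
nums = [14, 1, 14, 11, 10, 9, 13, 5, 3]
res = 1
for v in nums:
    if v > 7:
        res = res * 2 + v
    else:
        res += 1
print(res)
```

929

v=14: >7, res = 1*2+14 = 16
v=1: not >7, res = 16+1 = 17
v=14: >7, res = 17*2+14 = 48
v=11: >7, res = 48*2+11 = 107
v=10: >7, res = 107*2+10 = 224
v=9: >7, res = 224*2+9 = 457
v=13: >7, res = 457*2+13 = 927
v=5: not >7, res = 927+1 = 928
v=3: not >7, res = 928+1 = 929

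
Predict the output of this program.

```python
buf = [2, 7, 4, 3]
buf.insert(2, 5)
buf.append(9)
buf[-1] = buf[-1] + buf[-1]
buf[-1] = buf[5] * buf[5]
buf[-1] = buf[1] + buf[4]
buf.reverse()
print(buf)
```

[10, 3, 4, 5, 7, 2]

insert 5 at 2 → [2, 7, 5, 4, 3]
append 9 → [2, 7, 5, 4, 3, 9]
buf[-1] = buf[-1]+buf[-1] = 9+9 = 18 → [2, 7, 5, 4, 3, 18]
buf[-1] = buf[5]*buf[5] = 18*18 = 324 → [2, 7, 5, 4, 3, 324]
buf[-1] = buf[1]+buf[4] = 7+3 = 10 → [2, 7, 5, 4, 3, 10]
reverse → [10, 3, 4, 5, 7, 2]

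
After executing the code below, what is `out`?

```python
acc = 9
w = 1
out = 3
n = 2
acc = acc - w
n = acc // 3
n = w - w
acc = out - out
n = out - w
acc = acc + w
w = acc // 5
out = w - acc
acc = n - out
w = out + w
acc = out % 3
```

-1

acc = 9-1 = 8
n = 8//3 = 2
n = 1-1 = 0
acc = 3-3 = 0
n = 3-1 = 2
acc = 0+1 = 1
w = 1//5 = 0
out = 0-1 = -1
acc = 2-(-1) = 3
w = (-1)+0 = -1
acc = (-1)%3 = 2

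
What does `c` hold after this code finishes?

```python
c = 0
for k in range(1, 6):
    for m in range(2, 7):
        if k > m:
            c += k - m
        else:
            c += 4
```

k=1,m=2: not 1>2, c = 0+4 = 4
k=1,m=3: not 1>3, c = 4+4 = 8
k=1,m=4: not 1>4, c = 8+4 = 12
k=1,m=5: not 1>5, c = 12+4 = 16
k=1,m=6: not 1>6, c = 16+4 = 20
k=2,m=2: not 2>2, c = 20+4 = 24
k=2,m=3: not 2>3, c = 24+4 = 28
k=2,m=4: not 2>4, c = 28+4 = 32
k=2,m=5: not 2>5, c = 32+4 = 36
k=2,m=6: not 2>6, c = 36+4 = 40
k=3,m=2: 3>2, c = 40+1 = 41
k=3,m=3: not 3>3, c = 41+4 = 45
k=3,m=4: not 3>4, c = 45+4 = 49
k=3,m=5: not 3>5, c = 49+4 = 53
k=3,m=6: not 3>6, c = 53+4 = 57
k=4,m=2: 4>2, c = 57+2 = 59
k=4,m=3: 4>3, c = 59+1 = 60
k=4,m=4: not 4>4, c = 60+4 = 64
k=4,m=5: not 4>5, c = 64+4 = 68
k=4,m=6: not 4>6, c = 68+4 = 72
k=5,m=2: 5>2, c = 72+3 = 75
k=5,m=3: 5>3, c = 75+2 = 77
k=5,m=4: 5>4, c = 77+1 = 78
k=5,m=5: not 5>5, c = 78+4 = 82
k=5,m=6: not 5>6, c = 82+4 = 86

86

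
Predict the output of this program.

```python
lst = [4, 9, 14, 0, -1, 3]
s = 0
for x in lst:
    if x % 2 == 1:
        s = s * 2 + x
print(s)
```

37

x=4: not odd
x=9: odd, s = 0*2+9 = 9
x=14: not odd
x=0: not odd
x=-1: odd, s = 9*2+(-1) = 17
x=3: odd, s = 17*2+3 = 37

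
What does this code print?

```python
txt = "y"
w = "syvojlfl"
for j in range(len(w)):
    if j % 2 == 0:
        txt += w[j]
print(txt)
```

ysvjf

j=0: add 's' → 'ys'
j=1: skip
j=2: add 'v' → 'ysv'
j=3: skip
j=4: add 'j' → 'ysvj'
j=5: skip
j=6: add 'f' → 'ysvjf'
j=7: skip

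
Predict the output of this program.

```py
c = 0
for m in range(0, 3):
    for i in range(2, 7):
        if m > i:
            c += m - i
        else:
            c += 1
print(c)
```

m=0,i=2: not 0>2, c = 0+1 = 1
m=0,i=3: not 0>3, c = 1+1 = 2
m=0,i=4: not 0>4, c = 2+1 = 3
m=0,i=5: not 0>5, c = 3+1 = 4
m=0,i=6: not 0>6, c = 4+1 = 5
m=1,i=2: not 1>2, c = 5+1 = 6
m=1,i=3: not 1>3, c = 6+1 = 7
m=1,i=4: not 1>4, c = 7+1 = 8
m=1,i=5: not 1>5, c = 8+1 = 9
m=1,i=6: not 1>6, c = 9+1 = 10
m=2,i=2: not 2>2, c = 10+1 = 11
m=2,i=3: not 2>3, c = 11+1 = 12
m=2,i=4: not 2>4, c = 12+1 = 13
m=2,i=5: not 2>5, c = 13+1 = 14
m=2,i=6: not 2>6, c = 14+1 = 15

15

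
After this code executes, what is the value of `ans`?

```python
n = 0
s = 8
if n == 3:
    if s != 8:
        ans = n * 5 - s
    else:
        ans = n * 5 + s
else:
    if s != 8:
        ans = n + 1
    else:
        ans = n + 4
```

n=0, s=8
n == 3 is False; s != 8 is False
→ ans = n + 4 = 4

4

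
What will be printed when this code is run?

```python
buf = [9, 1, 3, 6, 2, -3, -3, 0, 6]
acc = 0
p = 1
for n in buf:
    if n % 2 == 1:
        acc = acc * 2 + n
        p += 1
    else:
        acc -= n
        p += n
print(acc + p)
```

137

n=9: odd, acc = 0*2+9 = 9; p=2
n=1: odd, acc = 9*2+1 = 19; p=3
n=3: odd, acc = 19*2+3 = 41; p=4
n=6: not odd, acc = 41-6 = 35; p=10
n=2: not odd, acc = 35-2 = 33; p=12
n=-3: odd, acc = 33*2+(-3) = 63; p=13
n=-3: odd, acc = 63*2+(-3) = 123; p=14
n=0: not odd, acc = 123-0 = 123; p=14
n=6: not odd, acc = 123-6 = 117; p=20
acc+p = 117+20 = 137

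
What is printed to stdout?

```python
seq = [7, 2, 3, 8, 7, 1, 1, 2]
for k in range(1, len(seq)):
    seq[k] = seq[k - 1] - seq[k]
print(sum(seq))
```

-51

k=1: seq[1] = 7-2 = 5 → [7, 5, 3, 8, 7, 1, 1, 2]
k=2: seq[2] = 5-3 = 2 → [7, 5, 2, 8, 7, 1, 1, 2]
k=3: seq[3] = 2-8 = -6 → [7, 5, 2, -6, 7, 1, 1, 2]
k=4: seq[4] = (-6)-7 = -13 → [7, 5, 2, -6, -13, 1, 1, 2]
k=5: seq[5] = (-13)-1 = -14 → [7, 5, 2, -6, -13, -14, 1, 2]
k=6: seq[6] = (-14)-1 = -15 → [7, 5, 2, -6, -13, -14, -15, 2]
k=7: seq[7] = (-15)-2 = -17 → [7, 5, 2, -6, -13, -14, -15, -17]
sum = -51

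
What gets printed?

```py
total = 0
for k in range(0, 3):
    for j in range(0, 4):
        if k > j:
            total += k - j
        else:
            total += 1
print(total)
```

13

k=0,j=0: not 0>0, total = 0+1 = 1
k=0,j=1: not 0>1, total = 1+1 = 2
k=0,j=2: not 0>2, total = 2+1 = 3
k=0,j=3: not 0>3, total = 3+1 = 4
k=1,j=0: 1>0, total = 4+1 = 5
k=1,j=1: not 1>1, total = 5+1 = 6
k=1,j=2: not 1>2, total = 6+1 = 7
k=1,j=3: not 1>3, total = 7+1 = 8
k=2,j=0: 2>0, total = 8+2 = 10
k=2,j=1: 2>1, total = 10+1 = 11
k=2,j=2: not 2>2, total = 11+1 = 12
k=2,j=3: not 2>3, total = 12+1 = 13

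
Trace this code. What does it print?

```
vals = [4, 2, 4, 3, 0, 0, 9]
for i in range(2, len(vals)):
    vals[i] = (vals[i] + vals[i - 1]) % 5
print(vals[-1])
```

i=2: vals[2] = (4+2)%5 = 1 → [4, 2, 1, 3, 0, 0, 9]
i=3: vals[3] = (3+1)%5 = 4 → [4, 2, 1, 4, 0, 0, 9]
i=4: vals[4] = (0+4)%5 = 4 → [4, 2, 1, 4, 4, 0, 9]
i=5: vals[5] = (0+4)%5 = 4 → [4, 2, 1, 4, 4, 4, 9]
i=6: vals[6] = (9+4)%5 = 3 → [4, 2, 1, 4, 4, 4, 3]

3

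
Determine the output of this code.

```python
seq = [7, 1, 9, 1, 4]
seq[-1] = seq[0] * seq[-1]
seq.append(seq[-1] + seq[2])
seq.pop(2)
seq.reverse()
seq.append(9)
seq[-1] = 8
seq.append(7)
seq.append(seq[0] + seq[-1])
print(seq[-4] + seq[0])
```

seq[-1] = seq[0]*seq[-1] = 7*4 = 28 → [7, 1, 9, 1, 28]
append seq[-1]+seq[2] = 28+9 = 37 → [7, 1, 9, 1, 28, 37]
pop(2) removes 9 → [7, 1, 1, 28, 37]
reverse → [37, 28, 1, 1, 7]
append 9 → [37, 28, 1, 1, 7, 9]
seq[-1] = 8 → [37, 28, 1, 1, 7, 8]
append 7 → [37, 28, 1, 1, 7, 8, 7]
append seq[0]+seq[-1] = 37+7 = 44 → [37, 28, 1, 1, 7, 8, 7, 44]
seq[-4]+seq[0] = 7+37 = 44

44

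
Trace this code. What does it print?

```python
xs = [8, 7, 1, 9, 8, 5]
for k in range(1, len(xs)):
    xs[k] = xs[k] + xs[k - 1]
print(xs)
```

[8, 15, 16, 25, 33, 38]

k=1: xs[1] = 7+8 = 15 → [8, 15, 1, 9, 8, 5]
k=2: xs[2] = 1+15 = 16 → [8, 15, 16, 9, 8, 5]
k=3: xs[3] = 9+16 = 25 → [8, 15, 16, 25, 8, 5]
k=4: xs[4] = 8+25 = 33 → [8, 15, 16, 25, 33, 5]
k=5: xs[5] = 5+33 = 38 → [8, 15, 16, 25, 33, 38]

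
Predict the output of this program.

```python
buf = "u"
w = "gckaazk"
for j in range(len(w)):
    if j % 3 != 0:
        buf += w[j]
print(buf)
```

j=0: skip
j=1: add 'c' → 'uc'
j=2: add 'k' → 'uck'
j=3: skip
j=4: add 'a' → 'ucka'
j=5: add 'z' → 'uckaz'
j=6: skip

uckaz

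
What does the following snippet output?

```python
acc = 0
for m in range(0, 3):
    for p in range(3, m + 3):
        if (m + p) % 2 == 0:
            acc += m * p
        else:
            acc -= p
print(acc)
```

m=1,p=3: even sum, acc = 0+3 = 3
m=2,p=3: odd sum, acc = 3-3 = 0
m=2,p=4: even sum, acc = 0+8 = 8

8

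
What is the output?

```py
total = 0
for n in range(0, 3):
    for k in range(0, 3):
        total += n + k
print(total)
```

n=0,k=0: total = 0+0 = 0
n=0,k=1: total = 0+1 = 1
n=0,k=2: total = 1+2 = 3
n=1,k=0: total = 3+1 = 4
n=1,k=1: total = 4+2 = 6
n=1,k=2: total = 6+3 = 9
n=2,k=0: total = 9+2 = 11
n=2,k=1: total = 11+3 = 14
n=2,k=2: total = 14+4 = 18

18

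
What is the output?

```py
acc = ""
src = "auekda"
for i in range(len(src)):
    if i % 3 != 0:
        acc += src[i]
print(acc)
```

i=0: skip
i=1: add 'u' → 'u'
i=2: add 'e' → 'ue'
i=3: skip
i=4: add 'd' → 'ued'
i=5: add 'a' → 'ueda'

ueda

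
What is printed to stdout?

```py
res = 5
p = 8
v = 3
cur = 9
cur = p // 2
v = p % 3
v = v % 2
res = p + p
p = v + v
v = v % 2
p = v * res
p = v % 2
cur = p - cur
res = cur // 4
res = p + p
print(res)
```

cur = 8//2 = 4
v = 8%3 = 2
v = 2%2 = 0
res = 8+8 = 16
p = 0+0 = 0
v = 0%2 = 0
p = 0*16 = 0
p = 0%2 = 0
cur = 0-4 = -4
res = (-4)//4 = -1
res = 0+0 = 0

0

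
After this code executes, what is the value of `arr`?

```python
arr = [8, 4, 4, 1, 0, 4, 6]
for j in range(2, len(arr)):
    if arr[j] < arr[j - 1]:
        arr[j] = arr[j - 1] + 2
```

[8, 4, 4, 6, 8, 10, 12]

j=2: 4>=4, unchanged → [8, 4, 4, 1, 0, 4, 6]
j=3: 1<4, arr[3] = 4+2 = 6 → [8, 4, 4, 6, 0, 4, 6]
j=4: 0<6, arr[4] = 6+2 = 8 → [8, 4, 4, 6, 8, 4, 6]
j=5: 4<8, arr[5] = 8+2 = 10 → [8, 4, 4, 6, 8, 10, 6]
j=6: 6<10, arr[6] = 10+2 = 12 → [8, 4, 4, 6, 8, 10, 12]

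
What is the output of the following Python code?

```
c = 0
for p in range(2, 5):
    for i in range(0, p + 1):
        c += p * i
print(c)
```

p=2,i=0: c = 0+0 = 0
p=2,i=1: c = 0+2 = 2
p=2,i=2: c = 2+4 = 6
p=3,i=0: c = 6+0 = 6
p=3,i=1: c = 6+3 = 9
p=3,i=2: c = 9+6 = 15
p=3,i=3: c = 15+9 = 24
p=4,i=0: c = 24+0 = 24
p=4,i=1: c = 24+4 = 28
p=4,i=2: c = 28+8 = 36
p=4,i=3: c = 36+12 = 48
p=4,i=4: c = 48+16 = 64

64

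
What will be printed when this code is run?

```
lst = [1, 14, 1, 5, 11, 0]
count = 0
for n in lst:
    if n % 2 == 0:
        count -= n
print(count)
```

-14

n=1: not even
n=14: even, count = 0-14 = -14
n=1: not even
n=5: not even
n=11: not even
n=0: even, count = (-14)-0 = -14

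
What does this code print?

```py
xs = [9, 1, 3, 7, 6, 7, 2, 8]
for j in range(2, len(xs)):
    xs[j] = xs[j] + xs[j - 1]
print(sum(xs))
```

j=2: xs[2] = 3+1 = 4 → [9, 1, 4, 7, 6, 7, 2, 8]
j=3: xs[3] = 7+4 = 11 → [9, 1, 4, 11, 6, 7, 2, 8]
j=4: xs[4] = 6+11 = 17 → [9, 1, 4, 11, 17, 7, 2, 8]
j=5: xs[5] = 7+17 = 24 → [9, 1, 4, 11, 17, 24, 2, 8]
j=6: xs[6] = 2+24 = 26 → [9, 1, 4, 11, 17, 24, 26, 8]
j=7: xs[7] = 8+26 = 34 → [9, 1, 4, 11, 17, 24, 26, 34]
sum = 126

126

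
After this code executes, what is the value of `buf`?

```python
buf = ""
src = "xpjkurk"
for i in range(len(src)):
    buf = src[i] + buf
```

i=0: prepend 'x' → 'x'
i=1: prepend 'p' → 'px'
i=2: prepend 'j' → 'jpx'
i=3: prepend 'k' → 'kjpx'
i=4: prepend 'u' → 'ukjpx'
i=5: prepend 'r' → 'rukjpx'
i=6: prepend 'k' → 'krukjpx'

'krukjpx'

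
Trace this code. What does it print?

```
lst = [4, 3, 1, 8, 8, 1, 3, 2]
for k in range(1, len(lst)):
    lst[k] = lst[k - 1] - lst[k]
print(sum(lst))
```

k=1: lst[1] = 4-3 = 1 → [4, 1, 1, 8, 8, 1, 3, 2]
k=2: lst[2] = 1-1 = 0 → [4, 1, 0, 8, 8, 1, 3, 2]
k=3: lst[3] = 0-8 = -8 → [4, 1, 0, -8, 8, 1, 3, 2]
k=4: lst[4] = (-8)-8 = -16 → [4, 1, 0, -8, -16, 1, 3, 2]
k=5: lst[5] = (-16)-1 = -17 → [4, 1, 0, -8, -16, -17, 3, 2]
k=6: lst[6] = (-17)-3 = -20 → [4, 1, 0, -8, -16, -17, -20, 2]
k=7: lst[7] = (-20)-2 = -22 → [4, 1, 0, -8, -16, -17, -20, -22]
sum = -78

-78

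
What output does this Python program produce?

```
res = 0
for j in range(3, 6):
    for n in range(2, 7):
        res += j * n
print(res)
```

j=3,n=2: res = 0+6 = 6
j=3,n=3: res = 6+9 = 15
j=3,n=4: res = 15+12 = 27
j=3,n=5: res = 27+15 = 42
j=3,n=6: res = 42+18 = 60
j=4,n=2: res = 60+8 = 68
j=4,n=3: res = 68+12 = 80
j=4,n=4: res = 80+16 = 96
j=4,n=5: res = 96+20 = 116
j=4,n=6: res = 116+24 = 140
j=5,n=2: res = 140+10 = 150
j=5,n=3: res = 150+15 = 165
j=5,n=4: res = 165+20 = 185
j=5,n=5: res = 185+25 = 210
j=5,n=6: res = 210+30 = 240

240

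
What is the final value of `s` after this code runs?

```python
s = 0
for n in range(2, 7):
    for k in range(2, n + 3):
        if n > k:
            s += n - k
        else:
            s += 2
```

n=2,k=2: not 2>2, s = 0+2 = 2
n=2,k=3: not 2>3, s = 2+2 = 4
n=2,k=4: not 2>4, s = 4+2 = 6
n=3,k=2: 3>2, s = 6+1 = 7
n=3,k=3: not 3>3, s = 7+2 = 9
n=3,k=4: not 3>4, s = 9+2 = 11
n=3,k=5: not 3>5, s = 11+2 = 13
n=4,k=2: 4>2, s = 13+2 = 15
n=4,k=3: 4>3, s = 15+1 = 16
n=4,k=4: not 4>4, s = 16+2 = 18
n=4,k=5: not 4>5, s = 18+2 = 20
n=4,k=6: not 4>6, s = 20+2 = 22
n=5,k=2: 5>2, s = 22+3 = 25
n=5,k=3: 5>3, s = 25+2 = 27
n=5,k=4: 5>4, s = 27+1 = 28
n=5,k=5: not 5>5, s = 28+2 = 30
n=5,k=6: not 5>6, s = 30+2 = 32
n=5,k=7: not 5>7, s = 32+2 = 34
n=6,k=2: 6>2, s = 34+4 = 38
n=6,k=3: 6>3, s = 38+3 = 41
n=6,k=4: 6>4, s = 41+2 = 43
n=6,k=5: 6>5, s = 43+1 = 44
n=6,k=6: not 6>6, s = 44+2 = 46
n=6,k=7: not 6>7, s = 46+2 = 48
n=6,k=8: not 6>8, s = 48+2 = 50

50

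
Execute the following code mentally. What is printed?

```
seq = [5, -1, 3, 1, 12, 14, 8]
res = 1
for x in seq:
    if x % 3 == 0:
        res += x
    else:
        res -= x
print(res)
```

x=5: not %3==0, res = 1-5 = -4
x=-1: not %3==0, res = (-4)-(-1) = -3
x=3: %3==0, res = (-3)+3 = 0
x=1: not %3==0, res = 0-1 = -1
x=12: %3==0, res = (-1)+12 = 11
x=14: not %3==0, res = 11-14 = -3
x=8: not %3==0, res = (-3)-8 = -11

-11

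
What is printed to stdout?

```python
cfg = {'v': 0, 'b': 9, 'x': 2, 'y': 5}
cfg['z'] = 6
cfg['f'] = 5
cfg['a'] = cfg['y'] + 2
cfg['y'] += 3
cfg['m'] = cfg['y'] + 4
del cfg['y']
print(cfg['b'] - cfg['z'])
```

3

cfg['z'] = 6 → {'v': 0, 'b': 9, 'x': 2, 'y': 5, 'z': 6}
cfg['f'] = 5 → {'v': 0, 'b': 9, 'x': 2, 'y': 5, 'z': 6, 'f': 5}
cfg['a'] = cfg['y']+2 = 7 → {'v': 0, 'b': 9, 'x': 2, 'y': 5, 'z': 6, 'f': 5, 'a': 7}
cfg['y'] = 5+3 = 8 → {'v': 0, 'b': 9, 'x': 2, 'y': 8, 'z': 6, 'f': 5, 'a': 7}
cfg['m'] = cfg['y']+4 = 12 → {'v': 0, 'b': 9, 'x': 2, 'y': 8, 'z': 6, 'f': 5, 'a': 7, 'm': 12}
del 'y' → {'v': 0, 'b': 9, 'x': 2, 'z': 6, 'f': 5, 'a': 7, 'm': 12}
cfg['b']-cfg['z'] = 9-6 = 3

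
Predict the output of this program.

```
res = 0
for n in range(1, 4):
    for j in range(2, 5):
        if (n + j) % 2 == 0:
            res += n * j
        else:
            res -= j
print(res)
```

n=1,j=2: odd sum, res = 0-2 = -2
n=1,j=3: even sum, res = (-2)+3 = 1
n=1,j=4: odd sum, res = 1-4 = -3
n=2,j=2: even sum, res = (-3)+4 = 1
n=2,j=3: odd sum, res = 1-3 = -2
n=2,j=4: even sum, res = (-2)+8 = 6
n=3,j=2: odd sum, res = 6-2 = 4
n=3,j=3: even sum, res = 4+9 = 13
n=3,j=4: odd sum, res = 13-4 = 9

9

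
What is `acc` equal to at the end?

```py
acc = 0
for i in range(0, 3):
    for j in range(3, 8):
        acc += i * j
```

75

i=0,j=3: acc = 0+0 = 0
i=0,j=4: acc = 0+0 = 0
i=0,j=5: acc = 0+0 = 0
i=0,j=6: acc = 0+0 = 0
i=0,j=7: acc = 0+0 = 0
i=1,j=3: acc = 0+3 = 3
i=1,j=4: acc = 3+4 = 7
i=1,j=5: acc = 7+5 = 12
i=1,j=6: acc = 12+6 = 18
i=1,j=7: acc = 18+7 = 25
i=2,j=3: acc = 25+6 = 31
i=2,j=4: acc = 31+8 = 39
i=2,j=5: acc = 39+10 = 49
i=2,j=6: acc = 49+12 = 61
i=2,j=7: acc = 61+14 = 75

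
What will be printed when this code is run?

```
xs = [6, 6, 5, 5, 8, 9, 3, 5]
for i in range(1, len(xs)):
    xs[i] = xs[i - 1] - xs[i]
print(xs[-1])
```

-35

i=1: xs[1] = 6-6 = 0 → [6, 0, 5, 5, 8, 9, 3, 5]
i=2: xs[2] = 0-5 = -5 → [6, 0, -5, 5, 8, 9, 3, 5]
i=3: xs[3] = (-5)-5 = -10 → [6, 0, -5, -10, 8, 9, 3, 5]
i=4: xs[4] = (-10)-8 = -18 → [6, 0, -5, -10, -18, 9, 3, 5]
i=5: xs[5] = (-18)-9 = -27 → [6, 0, -5, -10, -18, -27, 3, 5]
i=6: xs[6] = (-27)-3 = -30 → [6, 0, -5, -10, -18, -27, -30, 5]
i=7: xs[7] = (-30)-5 = -35 → [6, 0, -5, -10, -18, -27, -30, -35]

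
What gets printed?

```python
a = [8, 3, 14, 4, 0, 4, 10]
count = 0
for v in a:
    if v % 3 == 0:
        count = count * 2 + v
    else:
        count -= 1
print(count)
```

-4

v=8: not %3==0, count = 0-1 = -1
v=3: %3==0, count = (-1)*2+3 = 1
v=14: not %3==0, count = 1-1 = 0
v=4: not %3==0, count = 0-1 = -1
v=0: %3==0, count = (-1)*2+0 = -2
v=4: not %3==0, count = (-2)-1 = -3
v=10: not %3==0, count = (-3)-1 = -4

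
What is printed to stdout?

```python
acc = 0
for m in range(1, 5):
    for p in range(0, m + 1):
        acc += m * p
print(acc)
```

m=1,p=0: acc = 0+0 = 0
m=1,p=1: acc = 0+1 = 1
m=2,p=0: acc = 1+0 = 1
m=2,p=1: acc = 1+2 = 3
m=2,p=2: acc = 3+4 = 7
m=3,p=0: acc = 7+0 = 7
m=3,p=1: acc = 7+3 = 10
m=3,p=2: acc = 10+6 = 16
m=3,p=3: acc = 16+9 = 25
m=4,p=0: acc = 25+0 = 25
m=4,p=1: acc = 25+4 = 29
m=4,p=2: acc = 29+8 = 37
m=4,p=3: acc = 37+12 = 49
m=4,p=4: acc = 49+16 = 65

65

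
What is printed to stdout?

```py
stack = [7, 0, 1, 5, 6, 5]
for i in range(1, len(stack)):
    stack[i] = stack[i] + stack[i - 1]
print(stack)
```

[7, 7, 8, 13, 19, 24]

i=1: stack[1] = 0+7 = 7 → [7, 7, 1, 5, 6, 5]
i=2: stack[2] = 1+7 = 8 → [7, 7, 8, 5, 6, 5]
i=3: stack[3] = 5+8 = 13 → [7, 7, 8, 13, 6, 5]
i=4: stack[4] = 6+13 = 19 → [7, 7, 8, 13, 19, 5]
i=5: stack[5] = 5+19 = 24 → [7, 7, 8, 13, 19, 24]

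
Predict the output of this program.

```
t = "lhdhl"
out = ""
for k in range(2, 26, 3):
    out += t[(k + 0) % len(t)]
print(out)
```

dlhhldlh

k=2: add t[2]='d' → 'd'
k=5: add t[0]='l' → 'dl'
k=8: add t[3]='h' → 'dlh'
k=11: add t[1]='h' → 'dlhh'
k=14: add t[4]='l' → 'dlhhl'
k=17: add t[2]='d' → 'dlhhld'
k=20: add t[0]='l' → 'dlhhldl'
k=23: add t[3]='h' → 'dlhhldlh'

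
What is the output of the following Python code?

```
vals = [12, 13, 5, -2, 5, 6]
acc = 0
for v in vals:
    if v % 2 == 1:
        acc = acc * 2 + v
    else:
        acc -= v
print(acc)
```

-31

v=12: not odd, acc = 0-12 = -12
v=13: odd, acc = (-12)*2+13 = -11
v=5: odd, acc = (-11)*2+5 = -17
v=-2: not odd, acc = (-17)-(-2) = -15
v=5: odd, acc = (-15)*2+5 = -25
v=6: not odd, acc = (-25)-6 = -31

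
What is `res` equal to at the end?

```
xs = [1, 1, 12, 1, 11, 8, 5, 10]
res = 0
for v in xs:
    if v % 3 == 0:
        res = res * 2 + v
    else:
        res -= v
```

v=1: not %3==0, res = 0-1 = -1
v=1: not %3==0, res = (-1)-1 = -2
v=12: %3==0, res = (-2)*2+12 = 8
v=1: not %3==0, res = 8-1 = 7
v=11: not %3==0, res = 7-11 = -4
v=8: not %3==0, res = (-4)-8 = -12
v=5: not %3==0, res = (-12)-5 = -17
v=10: not %3==0, res = (-17)-10 = -27

-27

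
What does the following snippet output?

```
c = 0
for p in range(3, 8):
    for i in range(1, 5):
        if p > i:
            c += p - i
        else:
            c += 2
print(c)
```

p=3,i=1: 3>1, c = 0+2 = 2
p=3,i=2: 3>2, c = 2+1 = 3
p=3,i=3: not 3>3, c = 3+2 = 5
p=3,i=4: not 3>4, c = 5+2 = 7
p=4,i=1: 4>1, c = 7+3 = 10
p=4,i=2: 4>2, c = 10+2 = 12
p=4,i=3: 4>3, c = 12+1 = 13
p=4,i=4: not 4>4, c = 13+2 = 15
p=5,i=1: 5>1, c = 15+4 = 19
p=5,i=2: 5>2, c = 19+3 = 22
p=5,i=3: 5>3, c = 22+2 = 24
p=5,i=4: 5>4, c = 24+1 = 25
p=6,i=1: 6>1, c = 25+5 = 30
p=6,i=2: 6>2, c = 30+4 = 34
p=6,i=3: 6>3, c = 34+3 = 37
p=6,i=4: 6>4, c = 37+2 = 39
p=7,i=1: 7>1, c = 39+6 = 45
p=7,i=2: 7>2, c = 45+5 = 50
p=7,i=3: 7>3, c = 50+4 = 54
p=7,i=4: 7>4, c = 54+3 = 57

57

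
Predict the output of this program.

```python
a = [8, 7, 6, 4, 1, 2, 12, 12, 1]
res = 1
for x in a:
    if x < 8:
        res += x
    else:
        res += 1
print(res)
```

x=8: not <8, res = 1+1 = 2
x=7: <8, res = 2+7 = 9
x=6: <8, res = 9+6 = 15
x=4: <8, res = 15+4 = 19
x=1: <8, res = 19+1 = 20
x=2: <8, res = 20+2 = 22
x=12: not <8, res = 22+1 = 23
x=12: not <8, res = 23+1 = 24
x=1: <8, res = 24+1 = 25

25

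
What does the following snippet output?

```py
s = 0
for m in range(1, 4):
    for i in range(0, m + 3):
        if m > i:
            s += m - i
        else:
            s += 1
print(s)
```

m=1,i=0: 1>0, s = 0+1 = 1
m=1,i=1: not 1>1, s = 1+1 = 2
m=1,i=2: not 1>2, s = 2+1 = 3
m=1,i=3: not 1>3, s = 3+1 = 4
m=2,i=0: 2>0, s = 4+2 = 6
m=2,i=1: 2>1, s = 6+1 = 7
m=2,i=2: not 2>2, s = 7+1 = 8
m=2,i=3: not 2>3, s = 8+1 = 9
m=2,i=4: not 2>4, s = 9+1 = 10
m=3,i=0: 3>0, s = 10+3 = 13
m=3,i=1: 3>1, s = 13+2 = 15
m=3,i=2: 3>2, s = 15+1 = 16
m=3,i=3: not 3>3, s = 16+1 = 17
m=3,i=4: not 3>4, s = 17+1 = 18
m=3,i=5: not 3>5, s = 18+1 = 19

19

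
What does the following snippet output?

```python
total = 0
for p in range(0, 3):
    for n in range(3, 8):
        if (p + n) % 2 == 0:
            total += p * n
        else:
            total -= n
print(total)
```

p=0,n=3: odd sum, total = 0-3 = -3
p=0,n=4: even sum, total = (-3)+0 = -3
p=0,n=5: odd sum, total = (-3)-5 = -8
p=0,n=6: even sum, total = (-8)+0 = -8
p=0,n=7: odd sum, total = (-8)-7 = -15
p=1,n=3: even sum, total = (-15)+3 = -12
p=1,n=4: odd sum, total = (-12)-4 = -16
p=1,n=5: even sum, total = (-16)+5 = -11
p=1,n=6: odd sum, total = (-11)-6 = -17
p=1,n=7: even sum, total = (-17)+7 = -10
p=2,n=3: odd sum, total = (-10)-3 = -13
p=2,n=4: even sum, total = (-13)+8 = -5
p=2,n=5: odd sum, total = (-5)-5 = -10
p=2,n=6: even sum, total = (-10)+12 = 2
p=2,n=7: odd sum, total = 2-7 = -5

-5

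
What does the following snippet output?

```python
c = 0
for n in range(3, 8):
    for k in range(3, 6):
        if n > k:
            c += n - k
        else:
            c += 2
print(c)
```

31

n=3,k=3: not 3>3, c = 0+2 = 2
n=3,k=4: not 3>4, c = 2+2 = 4
n=3,k=5: not 3>5, c = 4+2 = 6
n=4,k=3: 4>3, c = 6+1 = 7
n=4,k=4: not 4>4, c = 7+2 = 9
n=4,k=5: not 4>5, c = 9+2 = 11
n=5,k=3: 5>3, c = 11+2 = 13
n=5,k=4: 5>4, c = 13+1 = 14
n=5,k=5: not 5>5, c = 14+2 = 16
n=6,k=3: 6>3, c = 16+3 = 19
n=6,k=4: 6>4, c = 19+2 = 21
n=6,k=5: 6>5, c = 21+1 = 22
n=7,k=3: 7>3, c = 22+4 = 26
n=7,k=4: 7>4, c = 26+3 = 29
n=7,k=5: 7>5, c = 29+2 = 31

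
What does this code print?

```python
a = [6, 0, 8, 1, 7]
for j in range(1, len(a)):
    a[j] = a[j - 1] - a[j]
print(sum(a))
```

j=1: a[1] = 6-0 = 6 → [6, 6, 8, 1, 7]
j=2: a[2] = 6-8 = -2 → [6, 6, -2, 1, 7]
j=3: a[3] = (-2)-1 = -3 → [6, 6, -2, -3, 7]
j=4: a[4] = (-3)-7 = -10 → [6, 6, -2, -3, -10]
sum = -3

-3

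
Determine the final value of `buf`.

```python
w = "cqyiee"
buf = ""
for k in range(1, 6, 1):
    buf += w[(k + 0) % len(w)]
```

k=1: add w[1]='q' → 'q'
k=2: add w[2]='y' → 'qy'
k=3: add w[3]='i' → 'qyi'
k=4: add w[4]='e' → 'qyie'
k=5: add w[5]='e' → 'qyiee'

'qyiee'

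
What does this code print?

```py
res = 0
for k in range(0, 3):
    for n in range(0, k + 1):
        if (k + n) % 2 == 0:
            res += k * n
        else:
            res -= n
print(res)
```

k=0,n=0: even sum, res = 0+0 = 0
k=1,n=0: odd sum, res = 0-0 = 0
k=1,n=1: even sum, res = 0+1 = 1
k=2,n=0: even sum, res = 1+0 = 1
k=2,n=1: odd sum, res = 1-1 = 0
k=2,n=2: even sum, res = 0+4 = 4

4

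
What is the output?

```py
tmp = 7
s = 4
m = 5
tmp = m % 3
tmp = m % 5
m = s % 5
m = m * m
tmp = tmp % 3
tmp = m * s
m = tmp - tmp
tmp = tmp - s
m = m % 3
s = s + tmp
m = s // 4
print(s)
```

64

tmp = 5%3 = 2
tmp = 5%5 = 0
m = 4%5 = 4
m = 4*4 = 16
tmp = 0%3 = 0
tmp = 16*4 = 64
m = 64-64 = 0
tmp = 64-4 = 60
m = 0%3 = 0
s = 4+60 = 64
m = 64//4 = 16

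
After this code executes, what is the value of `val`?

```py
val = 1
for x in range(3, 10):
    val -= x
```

-41

x=3: val = 1-3 = -2
x=4: val = (-2)-4 = -6
x=5: val = (-6)-5 = -11
x=6: val = (-11)-6 = -17
x=7: val = (-17)-7 = -24
x=8: val = (-24)-8 = -32
x=9: val = (-32)-9 = -41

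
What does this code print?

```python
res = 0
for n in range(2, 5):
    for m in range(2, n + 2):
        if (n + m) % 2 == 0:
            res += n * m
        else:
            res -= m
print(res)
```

20

n=2,m=2: even sum, res = 0+4 = 4
n=2,m=3: odd sum, res = 4-3 = 1
n=3,m=2: odd sum, res = 1-2 = -1
n=3,m=3: even sum, res = (-1)+9 = 8
n=3,m=4: odd sum, res = 8-4 = 4
n=4,m=2: even sum, res = 4+8 = 12
n=4,m=3: odd sum, res = 12-3 = 9
n=4,m=4: even sum, res = 9+16 = 25
n=4,m=5: odd sum, res = 25-5 = 20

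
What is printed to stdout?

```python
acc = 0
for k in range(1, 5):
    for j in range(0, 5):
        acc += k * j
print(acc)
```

k=1,j=0: acc = 0+0 = 0
k=1,j=1: acc = 0+1 = 1
k=1,j=2: acc = 1+2 = 3
k=1,j=3: acc = 3+3 = 6
k=1,j=4: acc = 6+4 = 10
k=2,j=0: acc = 10+0 = 10
k=2,j=1: acc = 10+2 = 12
k=2,j=2: acc = 12+4 = 16
k=2,j=3: acc = 16+6 = 22
k=2,j=4: acc = 22+8 = 30
k=3,j=0: acc = 30+0 = 30
k=3,j=1: acc = 30+3 = 33
k=3,j=2: acc = 33+6 = 39
k=3,j=3: acc = 39+9 = 48
k=3,j=4: acc = 48+12 = 60
k=4,j=0: acc = 60+0 = 60
k=4,j=1: acc = 60+4 = 64
k=4,j=2: acc = 64+8 = 72
k=4,j=3: acc = 72+12 = 84
k=4,j=4: acc = 84+16 = 100

100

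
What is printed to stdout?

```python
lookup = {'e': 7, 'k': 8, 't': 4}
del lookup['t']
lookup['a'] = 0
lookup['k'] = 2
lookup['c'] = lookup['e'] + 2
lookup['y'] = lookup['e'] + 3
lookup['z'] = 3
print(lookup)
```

{'e': 7, 'k': 2, 'a': 0, 'c': 9, 'y': 10, 'z': 3}

del 't' → {'e': 7, 'k': 8}
lookup['a'] = 0 → {'e': 7, 'k': 8, 'a': 0}
lookup['k'] = 2 → {'e': 7, 'k': 2, 'a': 0}
lookup['c'] = lookup['e']+2 = 9 → {'e': 7, 'k': 2, 'a': 0, 'c': 9}
lookup['y'] = lookup['e']+3 = 10 → {'e': 7, 'k': 2, 'a': 0, 'c': 9, 'y': 10}
lookup['z'] = 3 → {'e': 7, 'k': 2, 'a': 0, 'c': 9, 'y': 10, 'z': 3}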